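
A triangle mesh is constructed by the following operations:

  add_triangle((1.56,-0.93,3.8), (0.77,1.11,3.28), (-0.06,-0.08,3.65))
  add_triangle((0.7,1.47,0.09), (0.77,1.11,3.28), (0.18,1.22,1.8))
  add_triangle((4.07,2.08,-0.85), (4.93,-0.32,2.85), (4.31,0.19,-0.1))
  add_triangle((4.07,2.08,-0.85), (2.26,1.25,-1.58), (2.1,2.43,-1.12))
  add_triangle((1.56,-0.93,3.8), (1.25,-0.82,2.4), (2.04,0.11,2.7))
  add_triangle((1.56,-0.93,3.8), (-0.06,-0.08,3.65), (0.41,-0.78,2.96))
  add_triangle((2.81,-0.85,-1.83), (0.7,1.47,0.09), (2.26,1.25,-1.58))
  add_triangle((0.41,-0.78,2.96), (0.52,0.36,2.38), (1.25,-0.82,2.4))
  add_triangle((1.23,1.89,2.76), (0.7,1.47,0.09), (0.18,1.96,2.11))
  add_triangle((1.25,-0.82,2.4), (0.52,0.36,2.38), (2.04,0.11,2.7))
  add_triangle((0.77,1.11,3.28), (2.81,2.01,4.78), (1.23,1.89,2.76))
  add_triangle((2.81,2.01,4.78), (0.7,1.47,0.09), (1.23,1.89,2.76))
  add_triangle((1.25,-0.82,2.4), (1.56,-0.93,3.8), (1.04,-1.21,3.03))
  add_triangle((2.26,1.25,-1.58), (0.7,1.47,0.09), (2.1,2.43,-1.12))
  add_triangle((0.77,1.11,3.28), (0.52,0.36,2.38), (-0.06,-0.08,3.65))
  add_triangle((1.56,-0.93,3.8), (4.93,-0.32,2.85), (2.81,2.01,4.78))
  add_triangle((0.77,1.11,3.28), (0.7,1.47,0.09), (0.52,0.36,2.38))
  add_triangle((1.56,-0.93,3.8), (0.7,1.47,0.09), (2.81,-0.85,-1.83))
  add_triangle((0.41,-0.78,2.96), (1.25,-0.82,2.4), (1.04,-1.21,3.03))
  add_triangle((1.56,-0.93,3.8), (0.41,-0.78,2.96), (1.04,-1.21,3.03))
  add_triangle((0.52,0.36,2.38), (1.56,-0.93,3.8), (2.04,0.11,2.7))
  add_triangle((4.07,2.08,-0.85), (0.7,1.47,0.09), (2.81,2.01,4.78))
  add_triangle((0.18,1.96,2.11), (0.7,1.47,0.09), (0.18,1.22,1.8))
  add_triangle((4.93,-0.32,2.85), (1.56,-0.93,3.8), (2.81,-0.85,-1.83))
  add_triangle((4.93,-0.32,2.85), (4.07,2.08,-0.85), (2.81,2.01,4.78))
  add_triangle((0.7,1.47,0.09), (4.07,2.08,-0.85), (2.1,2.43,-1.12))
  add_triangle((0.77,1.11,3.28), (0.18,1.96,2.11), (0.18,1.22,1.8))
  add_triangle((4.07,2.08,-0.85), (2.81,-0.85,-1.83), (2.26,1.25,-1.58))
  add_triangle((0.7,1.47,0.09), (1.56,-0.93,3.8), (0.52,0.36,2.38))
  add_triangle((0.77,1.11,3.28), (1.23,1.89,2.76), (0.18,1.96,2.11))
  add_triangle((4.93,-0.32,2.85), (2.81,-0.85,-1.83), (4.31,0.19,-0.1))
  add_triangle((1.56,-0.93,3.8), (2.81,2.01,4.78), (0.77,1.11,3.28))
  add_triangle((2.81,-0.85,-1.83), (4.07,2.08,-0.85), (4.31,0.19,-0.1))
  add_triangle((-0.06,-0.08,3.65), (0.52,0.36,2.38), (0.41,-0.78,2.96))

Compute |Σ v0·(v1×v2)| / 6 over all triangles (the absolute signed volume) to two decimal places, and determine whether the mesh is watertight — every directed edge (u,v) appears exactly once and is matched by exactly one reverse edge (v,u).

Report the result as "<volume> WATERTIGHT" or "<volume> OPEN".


Per-triangle v0·(v1×v2)/6:
  t1: +1.5909
  t2: -0.4176
  t3: +3.7555
  t4: +0.9758
  t5: +0.2665
  t6: +0.4696
  t7: -0.5795
  t8: -0.4645
  t9: +0.6489
  t10: -0.5946
  t11: +0.7572
  t12: +0.8239
  t13: +0.1086
  t14: -0.1348
  t15: -0.1954
  t16: +7.3696
  t17: -0.1348
  t18: -3.9102
  t19: -0.1289
  t20: +0.2317
  t21: +0.7792
  t22: +3.9572
  t23: -0.1229
  t24: +3.9421
  t25: +11.8477
  t26: +0.7315
  t27: +0.0599
  t28: +1.7983
  t29: -0.8277
  t30: +0.5613
  t31: +2.7550
  t32: +2.1880
  t33: +2.9380
  t34: -0.3582
Σ = +40.6870 → |volume| = 40.69

Directed edges: 102 total, each appears once with its reverse present → watertight.

40.69 WATERTIGHT


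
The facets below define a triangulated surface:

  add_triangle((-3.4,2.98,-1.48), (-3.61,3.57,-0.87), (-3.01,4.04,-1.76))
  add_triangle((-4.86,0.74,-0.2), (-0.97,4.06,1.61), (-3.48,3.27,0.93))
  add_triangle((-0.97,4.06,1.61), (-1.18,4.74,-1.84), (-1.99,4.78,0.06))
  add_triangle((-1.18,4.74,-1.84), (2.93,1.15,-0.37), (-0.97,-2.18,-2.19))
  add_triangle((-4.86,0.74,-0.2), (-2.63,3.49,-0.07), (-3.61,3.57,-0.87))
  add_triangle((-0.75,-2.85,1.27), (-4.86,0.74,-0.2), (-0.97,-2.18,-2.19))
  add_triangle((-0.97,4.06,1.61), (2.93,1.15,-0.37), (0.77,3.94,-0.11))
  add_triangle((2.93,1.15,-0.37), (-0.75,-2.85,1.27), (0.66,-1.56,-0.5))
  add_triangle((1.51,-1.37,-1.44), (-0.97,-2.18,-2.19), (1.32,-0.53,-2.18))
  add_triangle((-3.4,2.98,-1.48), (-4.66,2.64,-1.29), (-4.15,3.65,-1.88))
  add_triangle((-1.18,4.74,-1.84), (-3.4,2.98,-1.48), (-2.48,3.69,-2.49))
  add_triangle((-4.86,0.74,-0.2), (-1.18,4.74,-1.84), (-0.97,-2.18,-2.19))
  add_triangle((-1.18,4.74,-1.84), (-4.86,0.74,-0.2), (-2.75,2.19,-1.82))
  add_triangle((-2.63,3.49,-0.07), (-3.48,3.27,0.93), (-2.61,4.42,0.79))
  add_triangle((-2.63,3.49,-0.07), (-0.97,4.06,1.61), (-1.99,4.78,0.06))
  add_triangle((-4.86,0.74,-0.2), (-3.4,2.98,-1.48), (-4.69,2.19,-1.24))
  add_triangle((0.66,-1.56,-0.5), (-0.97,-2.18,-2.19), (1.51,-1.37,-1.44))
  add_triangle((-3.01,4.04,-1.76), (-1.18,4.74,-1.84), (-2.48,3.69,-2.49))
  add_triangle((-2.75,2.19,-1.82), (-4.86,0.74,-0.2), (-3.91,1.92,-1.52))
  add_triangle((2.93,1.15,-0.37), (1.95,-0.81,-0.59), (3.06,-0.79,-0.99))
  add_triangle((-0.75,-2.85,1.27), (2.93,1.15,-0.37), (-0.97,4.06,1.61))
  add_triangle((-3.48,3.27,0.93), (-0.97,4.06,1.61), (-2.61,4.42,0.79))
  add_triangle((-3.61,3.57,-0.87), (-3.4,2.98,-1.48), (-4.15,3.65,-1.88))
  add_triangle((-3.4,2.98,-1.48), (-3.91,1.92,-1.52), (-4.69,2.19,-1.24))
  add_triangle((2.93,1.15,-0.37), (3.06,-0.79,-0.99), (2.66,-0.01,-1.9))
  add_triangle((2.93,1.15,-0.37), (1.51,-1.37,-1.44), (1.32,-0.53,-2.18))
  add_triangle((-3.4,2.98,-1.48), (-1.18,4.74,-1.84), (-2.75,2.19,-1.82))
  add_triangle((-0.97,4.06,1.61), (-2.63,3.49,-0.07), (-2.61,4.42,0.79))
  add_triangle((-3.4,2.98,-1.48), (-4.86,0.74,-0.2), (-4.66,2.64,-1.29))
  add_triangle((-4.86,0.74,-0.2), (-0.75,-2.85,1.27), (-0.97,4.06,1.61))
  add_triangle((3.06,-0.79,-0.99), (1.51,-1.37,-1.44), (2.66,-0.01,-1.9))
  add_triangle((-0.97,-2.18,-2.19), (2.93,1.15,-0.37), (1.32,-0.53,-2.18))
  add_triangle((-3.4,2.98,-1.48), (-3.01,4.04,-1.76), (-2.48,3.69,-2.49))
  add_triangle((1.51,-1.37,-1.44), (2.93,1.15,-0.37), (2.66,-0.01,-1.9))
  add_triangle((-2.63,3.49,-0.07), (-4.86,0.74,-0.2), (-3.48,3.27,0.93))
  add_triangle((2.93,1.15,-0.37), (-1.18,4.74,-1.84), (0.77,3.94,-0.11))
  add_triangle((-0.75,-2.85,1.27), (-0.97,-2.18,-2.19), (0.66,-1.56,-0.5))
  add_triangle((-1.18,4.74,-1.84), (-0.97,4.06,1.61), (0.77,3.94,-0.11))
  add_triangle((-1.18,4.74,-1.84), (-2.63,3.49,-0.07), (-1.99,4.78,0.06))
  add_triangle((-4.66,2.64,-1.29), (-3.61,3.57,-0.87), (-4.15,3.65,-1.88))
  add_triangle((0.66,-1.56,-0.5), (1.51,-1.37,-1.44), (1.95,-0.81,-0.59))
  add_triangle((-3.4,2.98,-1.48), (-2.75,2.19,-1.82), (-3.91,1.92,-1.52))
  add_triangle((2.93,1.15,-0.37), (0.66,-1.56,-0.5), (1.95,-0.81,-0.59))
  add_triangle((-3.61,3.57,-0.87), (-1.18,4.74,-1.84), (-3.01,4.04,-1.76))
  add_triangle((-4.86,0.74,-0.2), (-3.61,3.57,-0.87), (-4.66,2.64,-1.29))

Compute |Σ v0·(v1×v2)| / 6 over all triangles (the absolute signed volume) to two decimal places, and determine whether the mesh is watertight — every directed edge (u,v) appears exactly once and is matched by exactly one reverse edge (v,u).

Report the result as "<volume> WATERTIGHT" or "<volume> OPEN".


Per-triangle v0·(v1×v2)/6:
  t1: +0.6606
  t2: +0.2610
  t3: +2.0753
  t4: +7.6234
  t5: +1.8990
  t6: +7.6150
  t7: +2.6702
  t8: +1.5640
  t9: +1.2328
  t10: -0.0549
  t11: -1.8222
  t12: +11.3198
  t13: -3.7346
  t14: +0.9366
  t15: +1.3966
  t16: +0.4862
  t17: +0.8532
  t18: +1.4381
  t19: -0.1186
  t20: +0.1301
  t21: +4.4051
  t22: +1.3725
  t23: -0.0219
  t24: +0.4864
  t25: +1.2101
  t26: +1.2902
  t27: +1.4737
  t28: +0.3587
  t29: -0.0949
  t30: +8.0838
  t31: +0.8480
  t32: -0.5854
  t33: +0.7340
  t34: -0.8560
  t35: +2.6009
  t36: +3.5009
  t37: +1.8326
  t38: +4.3612
  t39: +1.8531
  t40: +0.9964
  t41: +0.3384
  t42: +0.5547
  t43: -0.0152
  t44: +1.2289
  t45: +1.5587
Σ = +73.9463 → |volume| = 73.95

Directed edges: 135 total; 9 unmatched, e.g. (-2.63,3.49,-0.07)→(-3.61,3.57,-0.87) → open.

73.95 OPEN


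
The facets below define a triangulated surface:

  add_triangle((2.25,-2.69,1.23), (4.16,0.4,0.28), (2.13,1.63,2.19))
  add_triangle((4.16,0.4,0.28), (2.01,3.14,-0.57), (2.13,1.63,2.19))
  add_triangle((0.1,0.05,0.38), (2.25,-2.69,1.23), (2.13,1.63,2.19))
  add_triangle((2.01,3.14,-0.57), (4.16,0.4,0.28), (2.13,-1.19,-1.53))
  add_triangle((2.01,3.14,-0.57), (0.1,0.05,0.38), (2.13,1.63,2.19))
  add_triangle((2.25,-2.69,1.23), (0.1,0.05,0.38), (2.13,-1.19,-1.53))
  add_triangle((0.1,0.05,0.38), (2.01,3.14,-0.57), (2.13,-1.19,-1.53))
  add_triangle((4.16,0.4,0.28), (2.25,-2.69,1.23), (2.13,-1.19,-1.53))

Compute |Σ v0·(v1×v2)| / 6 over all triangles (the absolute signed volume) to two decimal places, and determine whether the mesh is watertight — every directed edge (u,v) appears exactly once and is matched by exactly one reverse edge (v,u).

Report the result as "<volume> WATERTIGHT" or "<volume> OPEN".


18.17 WATERTIGHT

Per-triangle v0·(v1×v2)/6:
  t1: +5.1899
  t2: +4.8783
  t3: +0.4443
  t4: +4.1009
  t5: +0.1328
  t6: -0.3368
  t7: -0.6509
  t8: +4.4150
Σ = +18.1734 → |volume| = 18.17

Directed edges: 24 total, each appears once with its reverse present → watertight.


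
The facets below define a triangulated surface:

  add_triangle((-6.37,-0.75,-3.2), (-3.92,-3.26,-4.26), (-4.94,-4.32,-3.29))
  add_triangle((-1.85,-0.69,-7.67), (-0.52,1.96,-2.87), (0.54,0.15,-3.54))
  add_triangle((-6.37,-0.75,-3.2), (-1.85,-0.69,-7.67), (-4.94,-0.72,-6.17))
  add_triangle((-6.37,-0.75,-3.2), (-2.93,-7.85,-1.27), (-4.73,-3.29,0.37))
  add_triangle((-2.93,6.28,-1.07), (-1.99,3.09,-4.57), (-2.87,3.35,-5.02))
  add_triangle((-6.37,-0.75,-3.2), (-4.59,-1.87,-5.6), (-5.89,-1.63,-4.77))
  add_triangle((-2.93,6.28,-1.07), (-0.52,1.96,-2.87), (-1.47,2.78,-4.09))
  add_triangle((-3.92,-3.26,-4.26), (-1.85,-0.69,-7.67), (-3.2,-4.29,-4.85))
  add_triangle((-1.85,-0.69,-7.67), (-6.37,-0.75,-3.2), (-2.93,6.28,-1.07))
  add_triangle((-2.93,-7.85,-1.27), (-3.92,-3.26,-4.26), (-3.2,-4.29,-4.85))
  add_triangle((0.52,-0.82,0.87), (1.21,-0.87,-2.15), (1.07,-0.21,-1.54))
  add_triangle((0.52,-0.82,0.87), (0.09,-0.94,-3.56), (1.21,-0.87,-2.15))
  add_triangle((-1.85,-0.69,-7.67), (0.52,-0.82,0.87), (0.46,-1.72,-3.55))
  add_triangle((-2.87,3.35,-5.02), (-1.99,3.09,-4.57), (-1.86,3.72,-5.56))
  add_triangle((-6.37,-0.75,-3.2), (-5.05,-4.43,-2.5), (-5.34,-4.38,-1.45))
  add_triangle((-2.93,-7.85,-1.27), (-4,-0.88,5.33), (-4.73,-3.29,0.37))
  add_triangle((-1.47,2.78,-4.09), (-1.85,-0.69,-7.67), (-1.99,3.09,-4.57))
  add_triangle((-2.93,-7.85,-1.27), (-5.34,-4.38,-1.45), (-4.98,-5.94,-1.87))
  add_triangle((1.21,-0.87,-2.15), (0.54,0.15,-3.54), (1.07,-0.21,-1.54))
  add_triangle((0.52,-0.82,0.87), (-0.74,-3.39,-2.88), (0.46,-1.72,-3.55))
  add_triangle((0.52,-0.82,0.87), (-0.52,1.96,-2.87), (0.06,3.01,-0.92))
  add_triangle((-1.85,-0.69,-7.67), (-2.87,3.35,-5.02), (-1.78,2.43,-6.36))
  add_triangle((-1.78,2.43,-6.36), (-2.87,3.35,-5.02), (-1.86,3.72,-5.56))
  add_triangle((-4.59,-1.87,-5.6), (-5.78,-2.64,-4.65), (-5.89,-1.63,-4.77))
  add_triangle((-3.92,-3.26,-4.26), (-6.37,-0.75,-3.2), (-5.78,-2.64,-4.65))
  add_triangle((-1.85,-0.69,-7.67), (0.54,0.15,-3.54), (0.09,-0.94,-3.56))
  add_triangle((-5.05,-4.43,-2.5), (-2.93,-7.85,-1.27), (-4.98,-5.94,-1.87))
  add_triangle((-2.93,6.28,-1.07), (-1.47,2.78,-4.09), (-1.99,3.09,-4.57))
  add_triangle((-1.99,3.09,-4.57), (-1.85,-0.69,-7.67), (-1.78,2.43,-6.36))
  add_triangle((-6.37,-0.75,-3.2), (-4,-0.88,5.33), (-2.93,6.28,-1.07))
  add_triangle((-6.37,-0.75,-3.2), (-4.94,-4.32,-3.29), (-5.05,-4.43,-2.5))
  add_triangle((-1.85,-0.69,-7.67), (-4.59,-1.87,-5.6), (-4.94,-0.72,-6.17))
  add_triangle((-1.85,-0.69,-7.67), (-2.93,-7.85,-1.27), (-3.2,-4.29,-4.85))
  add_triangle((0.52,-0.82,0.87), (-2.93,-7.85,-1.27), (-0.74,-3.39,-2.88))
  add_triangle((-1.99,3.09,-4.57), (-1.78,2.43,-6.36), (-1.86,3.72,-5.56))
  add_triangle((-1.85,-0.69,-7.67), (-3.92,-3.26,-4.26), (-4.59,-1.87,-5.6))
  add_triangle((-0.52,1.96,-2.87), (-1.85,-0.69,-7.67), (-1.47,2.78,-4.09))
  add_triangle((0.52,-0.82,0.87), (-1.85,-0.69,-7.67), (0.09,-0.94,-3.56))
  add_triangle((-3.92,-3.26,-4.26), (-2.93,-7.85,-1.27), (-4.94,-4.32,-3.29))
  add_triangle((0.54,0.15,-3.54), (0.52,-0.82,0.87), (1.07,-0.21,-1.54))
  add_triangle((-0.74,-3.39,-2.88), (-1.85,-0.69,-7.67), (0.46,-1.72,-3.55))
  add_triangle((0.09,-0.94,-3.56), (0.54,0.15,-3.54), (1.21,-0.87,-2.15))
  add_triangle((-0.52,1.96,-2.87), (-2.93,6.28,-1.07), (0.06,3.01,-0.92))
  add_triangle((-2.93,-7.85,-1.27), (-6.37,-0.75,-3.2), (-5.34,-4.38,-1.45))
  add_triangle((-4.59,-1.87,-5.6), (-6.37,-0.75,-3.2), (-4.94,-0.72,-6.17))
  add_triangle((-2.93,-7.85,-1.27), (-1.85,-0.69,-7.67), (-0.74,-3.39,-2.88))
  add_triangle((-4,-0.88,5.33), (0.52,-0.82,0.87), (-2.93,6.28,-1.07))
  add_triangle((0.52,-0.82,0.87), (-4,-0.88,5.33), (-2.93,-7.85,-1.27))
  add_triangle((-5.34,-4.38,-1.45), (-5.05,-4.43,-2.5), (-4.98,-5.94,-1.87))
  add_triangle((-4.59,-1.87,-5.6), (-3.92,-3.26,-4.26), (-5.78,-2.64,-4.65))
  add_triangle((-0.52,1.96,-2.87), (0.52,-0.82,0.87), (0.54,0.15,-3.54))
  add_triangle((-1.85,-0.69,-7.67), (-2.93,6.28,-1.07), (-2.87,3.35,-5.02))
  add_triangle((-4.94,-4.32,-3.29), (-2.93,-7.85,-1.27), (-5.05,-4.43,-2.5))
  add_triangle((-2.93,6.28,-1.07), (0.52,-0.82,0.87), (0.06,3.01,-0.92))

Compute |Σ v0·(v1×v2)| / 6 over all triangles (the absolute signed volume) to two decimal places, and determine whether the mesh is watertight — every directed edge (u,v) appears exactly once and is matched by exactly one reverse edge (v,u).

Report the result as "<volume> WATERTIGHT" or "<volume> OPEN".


267.77 OPEN

Per-triangle v0·(v1×v2)/6:
  t1: +6.6901
  t2: +3.8492
  t3: -0.8588
  t4: +21.2949
  t5: +2.9781
  t6: +0.7188
  t7: +1.9522
  t8: +6.7833
  t9: +47.2090
  t10: +6.8908
  t11: +0.2349
  t12: +0.6226
  t13: -0.9561
  t14: +0.0394
  t15: +4.8720
  t16: +20.7392
  t17: +1.4084
  t18: +1.7265
  t19: +0.3303
  t20: +1.5644
  t21: +0.4373
  t22: +5.1722
  t23: +2.0167
  t24: +1.9412
  t25: +0.4231
  t26: +1.6724
  t27: +2.4069
  t28: +1.3435
  t29: -2.3060
  t30: +51.7965
  t31: +3.4380
  t32: +5.3455
  t33: +7.1512
  t34: +3.2090
  t35: -0.7696
  t36: +6.8607
  t37: +2.0641
  t38: +0.8436
  t39: +7.0861
  t40: -0.2799
  t41: +5.3493
  t42: +0.8246
  t43: +3.7189
  t44: -9.0169
  t45: +4.7225
  t46: +10.0525
  t47: +4.1164
  t48: +10.7307
  t49: +1.7311
  t50: +2.9415
  t51: +0.2654
  t52: -0.5392
  t53: +3.7505
  t54: +1.1779
Σ = +267.7669 → |volume| = 267.77

Directed edges: 162 total; 6 unmatched, e.g. (-4.73,-3.29,0.37)→(-6.37,-0.75,-3.2) → open.


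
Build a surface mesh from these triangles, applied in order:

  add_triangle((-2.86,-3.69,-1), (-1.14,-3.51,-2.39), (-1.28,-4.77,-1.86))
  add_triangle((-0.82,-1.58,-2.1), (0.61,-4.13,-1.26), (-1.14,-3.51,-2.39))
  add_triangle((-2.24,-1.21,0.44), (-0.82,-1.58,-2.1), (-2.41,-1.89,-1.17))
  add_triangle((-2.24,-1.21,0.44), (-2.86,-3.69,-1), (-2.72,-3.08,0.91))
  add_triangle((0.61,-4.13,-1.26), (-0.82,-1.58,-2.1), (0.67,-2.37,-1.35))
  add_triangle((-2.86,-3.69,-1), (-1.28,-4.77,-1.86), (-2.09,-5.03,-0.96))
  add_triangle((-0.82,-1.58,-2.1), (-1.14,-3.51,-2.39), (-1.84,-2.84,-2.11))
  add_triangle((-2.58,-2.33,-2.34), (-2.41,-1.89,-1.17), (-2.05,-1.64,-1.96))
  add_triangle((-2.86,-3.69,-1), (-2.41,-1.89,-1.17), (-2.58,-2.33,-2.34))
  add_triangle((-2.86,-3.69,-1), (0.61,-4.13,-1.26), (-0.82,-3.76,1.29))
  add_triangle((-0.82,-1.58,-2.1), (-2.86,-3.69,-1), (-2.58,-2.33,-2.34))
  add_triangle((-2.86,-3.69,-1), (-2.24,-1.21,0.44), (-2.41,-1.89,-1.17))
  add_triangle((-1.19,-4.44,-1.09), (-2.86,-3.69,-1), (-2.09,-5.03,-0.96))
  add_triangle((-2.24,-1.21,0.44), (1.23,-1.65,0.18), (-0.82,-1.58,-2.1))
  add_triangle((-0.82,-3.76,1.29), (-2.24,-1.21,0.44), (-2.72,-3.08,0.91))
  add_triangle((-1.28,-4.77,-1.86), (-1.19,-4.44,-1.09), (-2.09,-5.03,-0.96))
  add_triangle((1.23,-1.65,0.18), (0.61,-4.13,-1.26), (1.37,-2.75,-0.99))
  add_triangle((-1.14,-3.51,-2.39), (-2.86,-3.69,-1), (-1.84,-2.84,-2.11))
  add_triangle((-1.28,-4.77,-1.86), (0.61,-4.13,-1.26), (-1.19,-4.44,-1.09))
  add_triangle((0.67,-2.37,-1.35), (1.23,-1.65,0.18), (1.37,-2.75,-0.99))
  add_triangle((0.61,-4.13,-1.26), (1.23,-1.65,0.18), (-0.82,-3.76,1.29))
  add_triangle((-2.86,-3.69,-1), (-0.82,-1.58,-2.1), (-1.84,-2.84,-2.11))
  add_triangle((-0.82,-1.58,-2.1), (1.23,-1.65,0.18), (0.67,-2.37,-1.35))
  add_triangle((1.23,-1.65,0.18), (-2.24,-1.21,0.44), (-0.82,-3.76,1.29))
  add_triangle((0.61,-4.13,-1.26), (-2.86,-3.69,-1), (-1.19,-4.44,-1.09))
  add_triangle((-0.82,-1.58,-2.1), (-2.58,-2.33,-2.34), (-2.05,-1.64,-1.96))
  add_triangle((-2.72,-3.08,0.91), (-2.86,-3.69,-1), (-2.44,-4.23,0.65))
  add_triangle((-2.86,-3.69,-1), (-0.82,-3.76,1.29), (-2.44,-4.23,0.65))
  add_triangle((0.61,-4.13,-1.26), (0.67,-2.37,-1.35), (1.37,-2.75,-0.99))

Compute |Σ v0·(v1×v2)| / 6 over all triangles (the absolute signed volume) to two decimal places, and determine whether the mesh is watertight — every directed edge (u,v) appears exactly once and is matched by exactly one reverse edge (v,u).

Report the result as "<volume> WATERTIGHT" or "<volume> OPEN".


19.16 OPEN

Per-triangle v0·(v1×v2)/6:
  t1: +1.5873
  t2: +0.8905
  t3: -0.2011
  t4: +1.2400
  t5: +0.8109
  t6: +1.2303
  t7: +0.5181
  t8: +0.1047
  t9: +0.6799
  t10: +5.5930
  t11: +1.2210
  t12: +0.9731
  t13: -0.4322
  t14: -2.1327
  t15: +0.2136
  t16: +0.3786
  t17: +0.5559
  t18: +0.9832
  t19: +0.8757
  t20: -0.0883
  t21: +2.3015
  t22: +0.0378
  t23: -0.1984
  t24: -0.4533
  t25: -0.4603
  t26: +0.1596
  t27: +1.2674
  t28: +1.1229
  t29: +0.3827
Σ = +19.1616 → |volume| = 19.16

Directed edges: 87 total; 9 unmatched, e.g. (-1.14,-3.51,-2.39)→(-1.28,-4.77,-1.86) → open.


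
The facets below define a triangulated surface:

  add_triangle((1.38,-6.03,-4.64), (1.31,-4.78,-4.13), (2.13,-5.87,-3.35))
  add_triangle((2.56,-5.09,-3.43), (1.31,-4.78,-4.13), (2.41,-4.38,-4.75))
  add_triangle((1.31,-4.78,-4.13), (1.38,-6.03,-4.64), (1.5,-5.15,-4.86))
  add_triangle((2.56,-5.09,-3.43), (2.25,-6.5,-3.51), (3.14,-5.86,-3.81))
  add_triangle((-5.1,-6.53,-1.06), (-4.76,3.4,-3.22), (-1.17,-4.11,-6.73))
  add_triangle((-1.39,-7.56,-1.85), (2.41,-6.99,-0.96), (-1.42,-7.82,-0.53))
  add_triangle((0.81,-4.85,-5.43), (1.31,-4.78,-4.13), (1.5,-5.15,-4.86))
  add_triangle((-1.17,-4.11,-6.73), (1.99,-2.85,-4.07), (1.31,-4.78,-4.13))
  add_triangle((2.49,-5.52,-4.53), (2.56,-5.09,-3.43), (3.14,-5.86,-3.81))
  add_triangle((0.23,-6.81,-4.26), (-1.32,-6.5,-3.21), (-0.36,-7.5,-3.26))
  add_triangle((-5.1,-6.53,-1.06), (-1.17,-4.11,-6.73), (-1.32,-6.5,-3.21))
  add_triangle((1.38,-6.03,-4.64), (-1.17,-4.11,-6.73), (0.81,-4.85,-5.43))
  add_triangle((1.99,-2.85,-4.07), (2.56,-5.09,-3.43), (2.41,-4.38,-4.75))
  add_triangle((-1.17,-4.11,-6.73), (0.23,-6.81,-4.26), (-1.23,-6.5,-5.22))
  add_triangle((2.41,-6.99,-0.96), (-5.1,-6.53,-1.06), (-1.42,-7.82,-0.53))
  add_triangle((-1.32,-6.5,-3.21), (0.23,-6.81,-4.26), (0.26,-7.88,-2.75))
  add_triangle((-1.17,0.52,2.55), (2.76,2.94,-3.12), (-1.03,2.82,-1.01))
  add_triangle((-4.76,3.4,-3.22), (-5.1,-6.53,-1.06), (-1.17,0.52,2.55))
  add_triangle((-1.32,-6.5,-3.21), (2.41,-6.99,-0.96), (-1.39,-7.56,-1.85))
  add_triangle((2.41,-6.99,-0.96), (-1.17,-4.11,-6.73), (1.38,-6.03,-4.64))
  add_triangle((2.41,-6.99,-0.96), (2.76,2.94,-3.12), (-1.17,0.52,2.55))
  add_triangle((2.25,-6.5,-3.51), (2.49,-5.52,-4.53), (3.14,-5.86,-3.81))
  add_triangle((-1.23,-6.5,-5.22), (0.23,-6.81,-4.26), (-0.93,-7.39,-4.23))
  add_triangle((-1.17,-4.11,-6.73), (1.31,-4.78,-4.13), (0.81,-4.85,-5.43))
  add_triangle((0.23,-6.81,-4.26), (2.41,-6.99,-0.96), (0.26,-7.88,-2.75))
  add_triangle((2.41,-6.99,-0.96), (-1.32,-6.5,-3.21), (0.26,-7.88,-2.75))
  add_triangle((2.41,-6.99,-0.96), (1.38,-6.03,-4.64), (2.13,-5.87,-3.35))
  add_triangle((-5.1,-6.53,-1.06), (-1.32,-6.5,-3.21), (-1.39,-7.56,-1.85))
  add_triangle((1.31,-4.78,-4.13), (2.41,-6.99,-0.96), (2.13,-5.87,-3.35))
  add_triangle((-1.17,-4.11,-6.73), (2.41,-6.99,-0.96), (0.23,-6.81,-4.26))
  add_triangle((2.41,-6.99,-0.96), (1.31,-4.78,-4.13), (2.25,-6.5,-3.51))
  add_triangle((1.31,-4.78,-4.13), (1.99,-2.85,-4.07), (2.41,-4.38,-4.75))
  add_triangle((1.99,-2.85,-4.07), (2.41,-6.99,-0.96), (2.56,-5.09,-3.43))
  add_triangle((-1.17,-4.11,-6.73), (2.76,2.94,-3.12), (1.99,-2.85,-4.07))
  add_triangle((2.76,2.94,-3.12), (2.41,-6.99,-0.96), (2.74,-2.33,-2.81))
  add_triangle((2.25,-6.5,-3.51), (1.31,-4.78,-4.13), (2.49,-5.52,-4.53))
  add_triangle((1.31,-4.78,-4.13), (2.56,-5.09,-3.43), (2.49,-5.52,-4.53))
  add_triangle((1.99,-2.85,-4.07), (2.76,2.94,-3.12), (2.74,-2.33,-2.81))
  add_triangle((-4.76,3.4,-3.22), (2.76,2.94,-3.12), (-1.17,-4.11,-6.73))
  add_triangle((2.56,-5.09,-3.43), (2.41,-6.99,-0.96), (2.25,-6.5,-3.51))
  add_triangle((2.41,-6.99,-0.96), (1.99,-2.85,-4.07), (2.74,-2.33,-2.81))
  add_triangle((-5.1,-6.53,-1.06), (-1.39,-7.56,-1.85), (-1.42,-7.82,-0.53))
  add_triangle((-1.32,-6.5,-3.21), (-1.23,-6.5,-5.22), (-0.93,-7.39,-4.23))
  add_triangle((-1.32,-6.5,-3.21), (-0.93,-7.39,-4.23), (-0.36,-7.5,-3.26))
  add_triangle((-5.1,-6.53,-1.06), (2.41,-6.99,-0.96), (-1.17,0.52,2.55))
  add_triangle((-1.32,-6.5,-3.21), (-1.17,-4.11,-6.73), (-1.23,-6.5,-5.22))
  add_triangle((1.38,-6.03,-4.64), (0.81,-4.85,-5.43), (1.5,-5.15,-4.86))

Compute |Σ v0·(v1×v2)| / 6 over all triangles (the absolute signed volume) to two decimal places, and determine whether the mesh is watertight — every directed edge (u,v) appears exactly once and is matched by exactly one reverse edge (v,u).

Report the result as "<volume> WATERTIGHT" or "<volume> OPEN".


279.44 OPEN

Per-triangle v0·(v1×v2)/6:
  t1: +0.6106
  t2: +1.8289
  t3: +0.0489
  t4: -0.2623
  t5: +57.3041
  t6: +6.4252
  t7: -0.2572
  t8: +6.0026
  t9: -0.0987
  t10: -1.9057
  t11: +20.0032
  t12: +2.5263
  t13: +0.4716
  t14: +5.1283
  t15: -5.4414
  t16: +3.8021
  t17: +3.9783
  t18: +26.3686
  t19: +7.4217
  t20: +6.4676
  t21: +6.8295
  t22: +1.4604
  t23: +2.1912
  t24: -0.9528
  t25: +5.4011
  t26: +0.2863
  t27: +2.5430
  t28: +8.0411
  t29: -1.4314
  t30: +5.1925
  t31: +1.0669
  t32: +0.6192
  t33: -0.2452
  t34: +16.0110
  t35: +2.9964
  t36: +1.5502
  t37: -0.5313
  t38: +5.0523
  t39: +42.7061
  t40: +2.4264
  t41: +5.3774
  t42: +6.8101
  t43: +1.1862
  t44: +1.0058
  t45: +21.4159
  t46: +1.1885
  t47: +0.8189
Σ = +279.4382 → |volume| = 279.44

Directed edges: 141 total; 7 unmatched, e.g. (-0.36,-7.5,-3.26)→(0.23,-6.81,-4.26) → open.


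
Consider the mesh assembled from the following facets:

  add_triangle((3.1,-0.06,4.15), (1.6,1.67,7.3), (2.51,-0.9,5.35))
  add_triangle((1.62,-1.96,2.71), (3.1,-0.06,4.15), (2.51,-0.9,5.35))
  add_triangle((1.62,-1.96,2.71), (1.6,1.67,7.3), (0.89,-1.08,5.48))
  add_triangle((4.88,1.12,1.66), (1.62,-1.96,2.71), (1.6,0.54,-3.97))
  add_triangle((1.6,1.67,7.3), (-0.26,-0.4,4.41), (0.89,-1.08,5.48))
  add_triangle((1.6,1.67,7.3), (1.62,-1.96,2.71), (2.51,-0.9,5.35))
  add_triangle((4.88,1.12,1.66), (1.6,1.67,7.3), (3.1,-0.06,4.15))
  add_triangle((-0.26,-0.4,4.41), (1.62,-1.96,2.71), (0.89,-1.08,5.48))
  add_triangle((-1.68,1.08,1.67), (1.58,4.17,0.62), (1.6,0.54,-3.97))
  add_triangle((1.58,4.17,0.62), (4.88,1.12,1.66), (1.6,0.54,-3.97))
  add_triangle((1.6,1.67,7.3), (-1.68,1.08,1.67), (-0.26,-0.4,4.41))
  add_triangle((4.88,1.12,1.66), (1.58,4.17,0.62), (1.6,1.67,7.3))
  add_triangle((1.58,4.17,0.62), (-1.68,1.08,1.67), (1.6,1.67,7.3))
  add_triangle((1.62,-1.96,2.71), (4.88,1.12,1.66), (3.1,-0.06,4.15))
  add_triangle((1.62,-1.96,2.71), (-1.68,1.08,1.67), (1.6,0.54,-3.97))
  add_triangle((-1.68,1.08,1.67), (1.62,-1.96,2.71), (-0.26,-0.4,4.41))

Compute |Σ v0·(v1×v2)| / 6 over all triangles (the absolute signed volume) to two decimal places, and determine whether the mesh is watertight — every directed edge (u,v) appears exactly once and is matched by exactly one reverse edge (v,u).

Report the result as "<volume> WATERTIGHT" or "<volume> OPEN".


89.35 WATERTIGHT

Per-triangle v0·(v1×v2)/6:
  t1: +4.0178
  t2: +1.7447
  t3: +3.8897
  t4: +8.2580
  t5: +2.9493
  t6: +1.5467
  t7: +7.5190
  t8: +0.7658
  t9: +4.4172
  t10: +13.9908
  t11: +4.5487
  t12: +20.8328
  t13: +11.2538
  t14: +4.5160
  t15: -1.2855
  t16: +0.3817
Σ = +89.3465 → |volume| = 89.35

Directed edges: 48 total, each appears once with its reverse present → watertight.


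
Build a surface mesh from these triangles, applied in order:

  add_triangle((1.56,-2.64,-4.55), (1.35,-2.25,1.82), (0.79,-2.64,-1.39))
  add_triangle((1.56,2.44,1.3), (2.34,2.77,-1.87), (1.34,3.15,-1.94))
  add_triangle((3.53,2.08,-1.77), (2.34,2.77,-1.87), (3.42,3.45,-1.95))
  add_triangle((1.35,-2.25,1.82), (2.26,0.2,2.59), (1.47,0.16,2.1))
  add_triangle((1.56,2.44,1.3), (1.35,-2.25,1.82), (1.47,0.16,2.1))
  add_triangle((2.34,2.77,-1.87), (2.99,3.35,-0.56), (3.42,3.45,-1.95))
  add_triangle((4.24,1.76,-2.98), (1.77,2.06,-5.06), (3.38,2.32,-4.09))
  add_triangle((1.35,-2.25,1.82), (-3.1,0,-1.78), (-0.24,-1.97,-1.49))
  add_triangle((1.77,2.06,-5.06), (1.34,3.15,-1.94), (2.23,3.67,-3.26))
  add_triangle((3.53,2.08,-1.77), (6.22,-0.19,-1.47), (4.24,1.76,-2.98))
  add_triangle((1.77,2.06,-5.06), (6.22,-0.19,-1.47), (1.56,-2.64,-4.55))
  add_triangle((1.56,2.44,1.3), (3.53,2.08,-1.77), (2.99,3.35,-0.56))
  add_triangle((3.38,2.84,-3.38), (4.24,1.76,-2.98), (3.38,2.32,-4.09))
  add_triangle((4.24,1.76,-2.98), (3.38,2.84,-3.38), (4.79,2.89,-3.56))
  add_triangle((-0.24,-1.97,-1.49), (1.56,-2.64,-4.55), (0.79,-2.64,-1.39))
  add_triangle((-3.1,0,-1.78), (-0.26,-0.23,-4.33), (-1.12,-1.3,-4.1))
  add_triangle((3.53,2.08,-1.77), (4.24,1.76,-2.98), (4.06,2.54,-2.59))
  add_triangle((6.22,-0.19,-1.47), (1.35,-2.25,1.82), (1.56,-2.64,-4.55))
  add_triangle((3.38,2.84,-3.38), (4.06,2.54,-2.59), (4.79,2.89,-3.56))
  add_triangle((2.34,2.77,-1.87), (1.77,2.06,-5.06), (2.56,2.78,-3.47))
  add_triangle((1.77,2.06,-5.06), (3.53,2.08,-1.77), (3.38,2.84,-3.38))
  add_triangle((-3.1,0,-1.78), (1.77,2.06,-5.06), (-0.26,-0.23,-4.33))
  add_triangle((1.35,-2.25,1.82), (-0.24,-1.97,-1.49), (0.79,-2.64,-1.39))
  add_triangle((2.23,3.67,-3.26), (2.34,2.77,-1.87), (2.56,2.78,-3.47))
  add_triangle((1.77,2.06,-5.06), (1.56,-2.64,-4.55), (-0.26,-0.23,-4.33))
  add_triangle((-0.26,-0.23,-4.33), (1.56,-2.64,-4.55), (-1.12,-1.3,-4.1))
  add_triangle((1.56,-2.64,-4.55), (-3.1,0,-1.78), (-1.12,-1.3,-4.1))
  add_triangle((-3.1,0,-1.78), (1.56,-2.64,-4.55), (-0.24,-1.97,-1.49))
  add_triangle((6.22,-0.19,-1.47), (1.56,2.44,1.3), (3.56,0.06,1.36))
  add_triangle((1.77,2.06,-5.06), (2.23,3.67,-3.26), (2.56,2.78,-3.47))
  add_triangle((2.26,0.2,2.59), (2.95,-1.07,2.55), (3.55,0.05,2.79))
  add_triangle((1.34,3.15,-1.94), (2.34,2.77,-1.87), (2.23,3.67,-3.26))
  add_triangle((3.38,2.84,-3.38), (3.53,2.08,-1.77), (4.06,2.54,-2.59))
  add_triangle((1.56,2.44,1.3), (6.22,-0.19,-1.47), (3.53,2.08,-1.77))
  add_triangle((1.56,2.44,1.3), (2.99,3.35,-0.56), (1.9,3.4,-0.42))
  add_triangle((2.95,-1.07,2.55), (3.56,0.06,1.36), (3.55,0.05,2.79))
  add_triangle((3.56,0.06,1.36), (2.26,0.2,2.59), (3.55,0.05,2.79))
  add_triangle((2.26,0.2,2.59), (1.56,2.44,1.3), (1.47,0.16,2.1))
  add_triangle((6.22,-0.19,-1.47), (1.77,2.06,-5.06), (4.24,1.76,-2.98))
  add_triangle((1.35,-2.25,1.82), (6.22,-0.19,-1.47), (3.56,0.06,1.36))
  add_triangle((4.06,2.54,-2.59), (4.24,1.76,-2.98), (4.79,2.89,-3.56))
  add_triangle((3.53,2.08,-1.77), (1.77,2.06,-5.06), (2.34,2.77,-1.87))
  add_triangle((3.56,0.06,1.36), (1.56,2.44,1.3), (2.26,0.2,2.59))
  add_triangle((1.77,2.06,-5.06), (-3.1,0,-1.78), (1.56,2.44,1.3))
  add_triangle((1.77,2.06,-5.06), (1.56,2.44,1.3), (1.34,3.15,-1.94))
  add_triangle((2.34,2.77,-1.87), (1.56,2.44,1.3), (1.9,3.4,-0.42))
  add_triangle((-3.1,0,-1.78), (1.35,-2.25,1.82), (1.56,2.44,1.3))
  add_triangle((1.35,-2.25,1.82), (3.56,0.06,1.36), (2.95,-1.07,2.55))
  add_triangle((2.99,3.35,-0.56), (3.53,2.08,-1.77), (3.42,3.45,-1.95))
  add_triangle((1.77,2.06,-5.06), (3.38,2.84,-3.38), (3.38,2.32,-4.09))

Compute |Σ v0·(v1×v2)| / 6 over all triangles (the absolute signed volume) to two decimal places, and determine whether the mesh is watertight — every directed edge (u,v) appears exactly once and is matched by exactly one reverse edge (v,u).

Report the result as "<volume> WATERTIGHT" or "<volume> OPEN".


Per-triangle v0·(v1×v2)/6:
  t1: +1.9589
  t2: +1.7542
  t3: +0.3956
  t4: +0.3738
  t5: -0.6057
  t6: +0.3691
  t7: +0.8671
  t8: +2.6354
  t9: +0.8621
  t10: +2.6531
  t11: +21.6378
  t12: +1.1052
  t13: +1.0901
  t14: +0.4436
  t15: +1.3067
  t16: +2.3972
  t17: +0.3150
  t18: +15.3227
  t19: +0.3359
  t20: -0.3365
  t21: -1.0743
  t22: +5.1717
  t23: +0.9618
  t24: +0.7166
  t25: +6.6702
  t26: +2.9441
  t27: +1.0575
  t28: +3.6985
  t29: +5.3851
  t30: +1.4033
  t31: +0.5583
  t32: +0.5521
  t33: +0.1302
  t34: +6.1978
  t35: +1.0308
  t36: +0.9443
  t37: +0.1478
  t38: +0.3656
  t39: +4.7573
  t40: +5.4147
  t41: +0.2847
  t42: +2.9982
  t43: +2.4051
  t44: +8.0905
  t45: -2.3541
  t46: -0.8889
  t47: +1.7871
  t48: +1.0524
  t49: +1.0126
  t50: +1.1928
Σ = +117.4957 → |volume| = 117.50

Directed edges: 150 total; 6 unmatched, e.g. (1.35,-2.25,1.82)→(2.26,0.2,2.59) → open.

117.50 OPEN


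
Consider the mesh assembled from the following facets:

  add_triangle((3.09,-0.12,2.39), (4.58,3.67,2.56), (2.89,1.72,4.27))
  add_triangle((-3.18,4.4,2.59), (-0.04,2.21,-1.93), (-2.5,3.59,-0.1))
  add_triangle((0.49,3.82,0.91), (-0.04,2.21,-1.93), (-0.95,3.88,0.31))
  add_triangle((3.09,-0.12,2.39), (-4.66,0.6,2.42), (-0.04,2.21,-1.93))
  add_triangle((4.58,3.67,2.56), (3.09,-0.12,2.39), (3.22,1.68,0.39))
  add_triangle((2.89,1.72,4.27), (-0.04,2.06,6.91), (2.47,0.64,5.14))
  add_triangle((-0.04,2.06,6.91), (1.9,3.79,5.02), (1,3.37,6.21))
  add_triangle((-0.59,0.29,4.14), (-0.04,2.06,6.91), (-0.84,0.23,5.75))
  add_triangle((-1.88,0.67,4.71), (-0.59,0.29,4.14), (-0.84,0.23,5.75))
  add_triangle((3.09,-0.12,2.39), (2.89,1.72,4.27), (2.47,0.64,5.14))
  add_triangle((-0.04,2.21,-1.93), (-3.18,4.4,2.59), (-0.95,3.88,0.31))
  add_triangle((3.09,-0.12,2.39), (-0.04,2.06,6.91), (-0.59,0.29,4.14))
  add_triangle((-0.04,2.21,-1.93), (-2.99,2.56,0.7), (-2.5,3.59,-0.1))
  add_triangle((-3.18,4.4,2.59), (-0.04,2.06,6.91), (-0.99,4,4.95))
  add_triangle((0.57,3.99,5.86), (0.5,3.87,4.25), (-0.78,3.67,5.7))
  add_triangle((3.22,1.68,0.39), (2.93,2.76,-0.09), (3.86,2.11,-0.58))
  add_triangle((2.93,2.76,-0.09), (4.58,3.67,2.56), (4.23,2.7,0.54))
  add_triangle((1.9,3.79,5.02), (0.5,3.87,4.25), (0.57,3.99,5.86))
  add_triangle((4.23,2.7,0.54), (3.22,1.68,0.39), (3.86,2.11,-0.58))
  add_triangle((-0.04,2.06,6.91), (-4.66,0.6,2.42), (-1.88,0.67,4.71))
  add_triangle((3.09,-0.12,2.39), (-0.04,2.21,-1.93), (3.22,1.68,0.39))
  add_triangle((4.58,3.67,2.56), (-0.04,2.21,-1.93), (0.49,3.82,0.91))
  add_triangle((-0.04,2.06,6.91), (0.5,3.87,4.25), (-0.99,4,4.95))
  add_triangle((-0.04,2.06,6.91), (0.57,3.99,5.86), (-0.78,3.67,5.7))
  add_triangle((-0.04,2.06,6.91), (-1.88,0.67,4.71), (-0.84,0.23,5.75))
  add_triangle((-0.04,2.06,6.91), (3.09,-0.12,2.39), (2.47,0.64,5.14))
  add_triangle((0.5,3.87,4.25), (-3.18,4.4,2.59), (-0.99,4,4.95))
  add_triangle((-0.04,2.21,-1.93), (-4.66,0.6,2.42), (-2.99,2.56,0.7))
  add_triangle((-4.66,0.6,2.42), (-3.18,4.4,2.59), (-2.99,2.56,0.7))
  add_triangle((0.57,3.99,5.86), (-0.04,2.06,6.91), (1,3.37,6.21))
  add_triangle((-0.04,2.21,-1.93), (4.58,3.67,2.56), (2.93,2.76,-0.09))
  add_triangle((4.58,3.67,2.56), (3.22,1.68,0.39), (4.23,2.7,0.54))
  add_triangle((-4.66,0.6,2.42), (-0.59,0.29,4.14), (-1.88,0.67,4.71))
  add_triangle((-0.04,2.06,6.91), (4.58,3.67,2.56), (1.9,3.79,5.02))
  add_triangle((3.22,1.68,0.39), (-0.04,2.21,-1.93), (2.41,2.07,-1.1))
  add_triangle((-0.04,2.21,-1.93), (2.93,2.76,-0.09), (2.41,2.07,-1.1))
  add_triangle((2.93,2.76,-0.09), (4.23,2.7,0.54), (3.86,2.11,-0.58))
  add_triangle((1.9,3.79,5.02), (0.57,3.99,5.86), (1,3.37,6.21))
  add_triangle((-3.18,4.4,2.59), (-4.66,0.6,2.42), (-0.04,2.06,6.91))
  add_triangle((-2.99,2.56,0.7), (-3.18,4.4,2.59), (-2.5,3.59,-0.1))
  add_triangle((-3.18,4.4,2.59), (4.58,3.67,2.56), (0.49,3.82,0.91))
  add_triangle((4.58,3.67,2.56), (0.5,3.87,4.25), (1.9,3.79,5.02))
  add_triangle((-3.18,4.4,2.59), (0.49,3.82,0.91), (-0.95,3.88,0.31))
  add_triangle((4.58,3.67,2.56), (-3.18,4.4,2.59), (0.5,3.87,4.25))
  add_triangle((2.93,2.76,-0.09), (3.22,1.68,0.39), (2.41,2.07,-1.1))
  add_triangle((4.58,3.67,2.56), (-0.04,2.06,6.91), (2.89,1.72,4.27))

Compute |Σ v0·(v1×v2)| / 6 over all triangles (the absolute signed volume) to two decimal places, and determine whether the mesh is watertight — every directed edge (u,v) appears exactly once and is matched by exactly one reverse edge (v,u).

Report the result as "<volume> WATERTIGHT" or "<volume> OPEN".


Per-triangle v0·(v1×v2)/6:
  t1: +4.9591
  t2: +2.3033
  t3: +2.1376
  t4: -7.2616
  t5: +3.2493
  t6: +4.2823
  t7: +0.6377
  t8: -0.0903
  t9: -0.1489
  t10: +2.2763
  t11: +2.1390
  t12: +3.9179
  t13: +0.6579
  t14: +5.1846
  t15: +1.2545
  t16: -0.6693
  t17: +1.4834
  t18: +1.3145
  t19: +0.2786
  t20: +3.6690
  t21: -0.6237
  t22: +6.0795
  t23: +4.4070
  t24: +3.3003
  t25: +2.4848
  t26: -0.7930
  t27: +3.5263
  t28: +1.8351
  t29: +4.2285
  t30: +1.6198
  t31: +2.3567
  t32: +0.5116
  t33: +0.6535
  t34: +5.6783
  t35: -0.8269
  t36: +1.3149
  t37: +0.7887
  t38: +1.3272
  t39: +19.8541
  t40: +1.9059
  t41: +8.0524
  t42: +3.6094
  t43: +2.8855
  t44: +9.4925
  t45: +0.7258
  t46: +7.3920
Σ = +123.3611 → |volume| = 123.36

Directed edges: 138 total; 6 unmatched, e.g. (3.09,-0.12,2.39)→(-4.66,0.6,2.42) → open.

123.36 OPEN


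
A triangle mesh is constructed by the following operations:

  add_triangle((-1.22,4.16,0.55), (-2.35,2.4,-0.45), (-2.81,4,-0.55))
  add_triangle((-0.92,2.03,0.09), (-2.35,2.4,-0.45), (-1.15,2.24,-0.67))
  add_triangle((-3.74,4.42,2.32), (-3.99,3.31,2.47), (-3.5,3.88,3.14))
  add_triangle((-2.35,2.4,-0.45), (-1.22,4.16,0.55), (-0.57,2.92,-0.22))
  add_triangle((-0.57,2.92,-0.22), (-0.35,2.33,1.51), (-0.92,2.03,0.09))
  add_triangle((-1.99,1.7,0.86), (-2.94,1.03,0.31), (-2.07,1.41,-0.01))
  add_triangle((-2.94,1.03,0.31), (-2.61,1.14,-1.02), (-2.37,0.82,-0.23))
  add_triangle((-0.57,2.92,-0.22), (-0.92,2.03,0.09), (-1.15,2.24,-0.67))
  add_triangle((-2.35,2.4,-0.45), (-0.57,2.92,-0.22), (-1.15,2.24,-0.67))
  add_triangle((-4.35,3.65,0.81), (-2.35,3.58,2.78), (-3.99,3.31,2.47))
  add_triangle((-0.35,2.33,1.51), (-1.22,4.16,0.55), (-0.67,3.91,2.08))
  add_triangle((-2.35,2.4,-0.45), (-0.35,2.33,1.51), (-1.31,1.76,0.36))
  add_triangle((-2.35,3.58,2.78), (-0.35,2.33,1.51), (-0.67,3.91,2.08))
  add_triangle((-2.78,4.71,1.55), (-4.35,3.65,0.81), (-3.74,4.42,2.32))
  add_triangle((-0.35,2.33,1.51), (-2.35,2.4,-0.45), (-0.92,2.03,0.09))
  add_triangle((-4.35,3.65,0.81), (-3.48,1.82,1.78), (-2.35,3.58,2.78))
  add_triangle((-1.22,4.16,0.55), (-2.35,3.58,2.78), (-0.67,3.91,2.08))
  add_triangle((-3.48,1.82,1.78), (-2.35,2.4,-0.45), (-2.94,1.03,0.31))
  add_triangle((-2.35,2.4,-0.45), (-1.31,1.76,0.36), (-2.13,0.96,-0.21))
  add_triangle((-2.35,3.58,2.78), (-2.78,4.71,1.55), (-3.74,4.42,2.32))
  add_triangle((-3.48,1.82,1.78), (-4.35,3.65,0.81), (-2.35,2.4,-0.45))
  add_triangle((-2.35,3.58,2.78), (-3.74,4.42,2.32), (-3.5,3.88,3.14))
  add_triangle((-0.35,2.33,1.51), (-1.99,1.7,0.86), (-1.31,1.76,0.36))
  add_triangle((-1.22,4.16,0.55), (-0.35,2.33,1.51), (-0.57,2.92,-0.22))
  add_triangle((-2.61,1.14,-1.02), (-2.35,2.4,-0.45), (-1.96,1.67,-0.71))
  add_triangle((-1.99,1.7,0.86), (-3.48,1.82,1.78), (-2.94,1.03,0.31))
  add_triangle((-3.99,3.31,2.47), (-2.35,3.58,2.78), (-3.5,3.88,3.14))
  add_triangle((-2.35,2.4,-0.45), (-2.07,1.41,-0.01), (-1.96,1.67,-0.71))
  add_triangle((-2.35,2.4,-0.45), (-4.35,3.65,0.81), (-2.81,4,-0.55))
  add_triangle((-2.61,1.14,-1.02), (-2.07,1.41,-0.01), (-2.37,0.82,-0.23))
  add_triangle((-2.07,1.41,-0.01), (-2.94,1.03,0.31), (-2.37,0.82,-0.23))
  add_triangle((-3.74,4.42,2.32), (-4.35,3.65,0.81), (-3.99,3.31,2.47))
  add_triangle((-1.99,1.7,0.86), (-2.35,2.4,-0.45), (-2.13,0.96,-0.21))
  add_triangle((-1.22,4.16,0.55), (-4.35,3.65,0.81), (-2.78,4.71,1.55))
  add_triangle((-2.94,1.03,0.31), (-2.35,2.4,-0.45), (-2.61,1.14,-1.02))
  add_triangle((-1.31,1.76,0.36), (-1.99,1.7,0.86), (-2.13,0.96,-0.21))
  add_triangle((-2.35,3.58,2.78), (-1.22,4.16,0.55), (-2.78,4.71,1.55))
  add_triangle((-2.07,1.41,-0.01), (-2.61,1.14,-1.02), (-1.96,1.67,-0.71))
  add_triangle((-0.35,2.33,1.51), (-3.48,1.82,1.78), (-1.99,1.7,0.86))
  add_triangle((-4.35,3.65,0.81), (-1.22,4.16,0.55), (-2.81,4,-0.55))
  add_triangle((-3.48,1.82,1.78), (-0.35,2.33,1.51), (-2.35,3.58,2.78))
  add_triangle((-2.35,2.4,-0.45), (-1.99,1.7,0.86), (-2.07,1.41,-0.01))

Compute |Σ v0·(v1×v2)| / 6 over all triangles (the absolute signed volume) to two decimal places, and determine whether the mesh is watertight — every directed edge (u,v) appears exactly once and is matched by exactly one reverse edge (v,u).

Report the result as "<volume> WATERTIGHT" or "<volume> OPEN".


Per-triangle v0·(v1×v2)/6:
  t1: -0.3605
  t2: -0.3032
  t3: +0.8496
  t4: +0.8441
  t5: -0.4420
  t6: -0.3303
  t7: +0.0596
  t8: -0.2120
  t9: +0.3656
  t10: -2.0780
  t11: -0.0360
  t12: -0.2112
  t13: +0.3342
  t14: +1.8390
  t15: -0.4679
  t16: +3.1879
  t17: +2.1713
  t18: +1.2971
  t19: -0.3235
  t20: +1.2614
  t21: +0.3565
  t22: +0.6961
  t23: -0.4277
  t24: +0.3787
  t25: +0.1324
  t26: -0.5029
  t27: -0.1948
  t28: -0.1425
  t29: +0.7236
  t30: -0.2280
  t31: -0.1622
  t32: +1.6496
  t33: +0.5650
  t34: +1.7910
  t35: +0.9235
  t36: -0.2991
  t37: +1.4011
  t38: -0.2706
  t39: -0.7055
  t40: +2.8247
  t41: -0.1501
  t42: -0.2919
Σ = +15.5121 → |volume| = 15.51

Directed edges: 126 total, each appears once with its reverse present → watertight.

15.51 WATERTIGHT


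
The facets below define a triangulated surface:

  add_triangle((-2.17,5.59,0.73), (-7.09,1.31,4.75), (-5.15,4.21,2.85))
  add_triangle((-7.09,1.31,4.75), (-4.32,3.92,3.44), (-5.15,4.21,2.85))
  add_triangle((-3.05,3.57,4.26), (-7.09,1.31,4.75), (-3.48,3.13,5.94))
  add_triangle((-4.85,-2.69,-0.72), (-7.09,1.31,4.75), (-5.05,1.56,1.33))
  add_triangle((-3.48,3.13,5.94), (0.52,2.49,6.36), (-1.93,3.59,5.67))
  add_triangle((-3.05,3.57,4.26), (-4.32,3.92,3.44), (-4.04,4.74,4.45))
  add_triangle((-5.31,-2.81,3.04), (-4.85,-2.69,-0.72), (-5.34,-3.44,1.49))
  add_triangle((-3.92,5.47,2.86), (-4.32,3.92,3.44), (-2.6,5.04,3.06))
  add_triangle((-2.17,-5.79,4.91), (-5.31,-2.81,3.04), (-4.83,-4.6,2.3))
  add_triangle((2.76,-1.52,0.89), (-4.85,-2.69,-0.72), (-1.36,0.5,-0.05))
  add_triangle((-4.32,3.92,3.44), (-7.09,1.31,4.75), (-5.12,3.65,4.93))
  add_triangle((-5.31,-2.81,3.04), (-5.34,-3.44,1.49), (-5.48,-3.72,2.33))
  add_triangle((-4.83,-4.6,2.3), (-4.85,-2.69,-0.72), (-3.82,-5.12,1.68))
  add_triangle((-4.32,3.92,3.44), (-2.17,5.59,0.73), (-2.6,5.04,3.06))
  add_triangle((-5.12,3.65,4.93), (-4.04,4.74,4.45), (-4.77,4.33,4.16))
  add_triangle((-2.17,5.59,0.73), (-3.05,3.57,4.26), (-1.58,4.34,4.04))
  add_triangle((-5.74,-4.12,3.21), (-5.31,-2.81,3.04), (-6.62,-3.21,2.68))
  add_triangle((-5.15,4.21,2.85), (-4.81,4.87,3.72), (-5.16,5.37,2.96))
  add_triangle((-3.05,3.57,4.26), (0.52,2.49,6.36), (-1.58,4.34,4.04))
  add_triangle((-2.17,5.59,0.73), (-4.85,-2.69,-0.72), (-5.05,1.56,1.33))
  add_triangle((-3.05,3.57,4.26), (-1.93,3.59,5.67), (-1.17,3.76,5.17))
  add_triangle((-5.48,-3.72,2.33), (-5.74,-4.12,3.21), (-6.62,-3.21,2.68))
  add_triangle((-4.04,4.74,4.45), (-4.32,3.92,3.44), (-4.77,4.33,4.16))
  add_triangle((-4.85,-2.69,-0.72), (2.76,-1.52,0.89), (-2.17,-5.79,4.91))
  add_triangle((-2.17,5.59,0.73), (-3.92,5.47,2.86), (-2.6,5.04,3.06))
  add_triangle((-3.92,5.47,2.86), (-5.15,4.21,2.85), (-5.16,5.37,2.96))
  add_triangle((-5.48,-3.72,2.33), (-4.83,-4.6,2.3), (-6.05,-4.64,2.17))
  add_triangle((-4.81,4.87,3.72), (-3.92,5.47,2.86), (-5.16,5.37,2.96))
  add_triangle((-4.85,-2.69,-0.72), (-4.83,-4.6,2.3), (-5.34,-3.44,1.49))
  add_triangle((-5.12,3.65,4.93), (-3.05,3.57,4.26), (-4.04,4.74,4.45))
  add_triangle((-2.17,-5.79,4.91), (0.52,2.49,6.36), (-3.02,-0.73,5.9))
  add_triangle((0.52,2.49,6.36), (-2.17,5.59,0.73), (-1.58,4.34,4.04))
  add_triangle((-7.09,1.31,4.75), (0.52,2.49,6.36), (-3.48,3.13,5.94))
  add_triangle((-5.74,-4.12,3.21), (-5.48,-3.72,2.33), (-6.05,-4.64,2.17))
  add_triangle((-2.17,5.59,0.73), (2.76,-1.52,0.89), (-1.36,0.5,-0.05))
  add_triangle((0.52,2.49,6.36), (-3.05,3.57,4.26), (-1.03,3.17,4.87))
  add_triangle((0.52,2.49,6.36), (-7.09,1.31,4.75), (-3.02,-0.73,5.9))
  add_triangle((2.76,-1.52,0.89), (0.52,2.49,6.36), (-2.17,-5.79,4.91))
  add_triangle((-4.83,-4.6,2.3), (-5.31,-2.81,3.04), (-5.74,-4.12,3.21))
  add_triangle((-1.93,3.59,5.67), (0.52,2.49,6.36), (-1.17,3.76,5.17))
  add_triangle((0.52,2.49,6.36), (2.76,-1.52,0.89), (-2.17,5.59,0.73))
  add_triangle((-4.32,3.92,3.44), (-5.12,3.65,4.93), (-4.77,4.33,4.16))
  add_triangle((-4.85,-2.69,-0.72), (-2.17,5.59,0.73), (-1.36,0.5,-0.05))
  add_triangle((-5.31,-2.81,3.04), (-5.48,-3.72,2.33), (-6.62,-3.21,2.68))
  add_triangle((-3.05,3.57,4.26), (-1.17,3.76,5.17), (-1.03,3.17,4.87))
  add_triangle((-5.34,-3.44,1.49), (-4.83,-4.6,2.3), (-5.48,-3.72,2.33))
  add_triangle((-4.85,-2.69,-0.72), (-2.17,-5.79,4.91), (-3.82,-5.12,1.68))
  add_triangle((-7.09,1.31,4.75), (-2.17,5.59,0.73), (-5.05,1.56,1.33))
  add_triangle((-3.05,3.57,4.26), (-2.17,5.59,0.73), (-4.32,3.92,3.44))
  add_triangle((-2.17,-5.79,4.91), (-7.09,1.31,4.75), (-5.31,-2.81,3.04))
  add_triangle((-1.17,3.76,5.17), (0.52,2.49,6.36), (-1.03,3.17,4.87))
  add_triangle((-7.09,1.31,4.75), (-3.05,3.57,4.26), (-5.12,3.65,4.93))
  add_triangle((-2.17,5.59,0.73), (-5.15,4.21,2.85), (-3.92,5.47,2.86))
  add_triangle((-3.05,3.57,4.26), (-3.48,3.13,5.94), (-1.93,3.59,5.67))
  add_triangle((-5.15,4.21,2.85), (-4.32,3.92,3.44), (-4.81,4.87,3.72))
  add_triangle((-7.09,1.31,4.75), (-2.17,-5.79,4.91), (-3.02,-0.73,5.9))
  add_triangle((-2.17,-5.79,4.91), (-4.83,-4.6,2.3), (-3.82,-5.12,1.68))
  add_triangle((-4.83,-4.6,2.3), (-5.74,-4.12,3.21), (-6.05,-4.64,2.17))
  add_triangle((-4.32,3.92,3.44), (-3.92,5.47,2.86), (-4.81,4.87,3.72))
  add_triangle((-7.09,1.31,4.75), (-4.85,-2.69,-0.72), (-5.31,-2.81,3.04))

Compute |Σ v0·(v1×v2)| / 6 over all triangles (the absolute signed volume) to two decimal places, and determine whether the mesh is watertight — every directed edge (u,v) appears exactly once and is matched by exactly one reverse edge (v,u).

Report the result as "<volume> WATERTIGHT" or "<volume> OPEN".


Per-triangle v0·(v1×v2)/6:
  t1: -0.8938
  t2: +4.3159
  t3: +6.3056
  t4: +11.6415
  t5: +3.7185
  t6: -0.7039
  t7: +1.7292
  t8: +1.8677
  t9: +8.5456
  t10: -0.8615
  t11: +3.7888
  t12: +0.6986
  t13: +3.8299
  t14: -4.5062
  t15: +1.1313
  t16: +5.7553
  t17: +1.0831
  t18: +0.9620
  t19: +6.0842
  t20: +7.7117
  t21: +1.2221
  t22: +0.8748
  t23: +0.2782
  t24: +11.1223
  t25: +2.7338
  t26: -0.4797
  t27: -0.6055
  t28: +1.2203
  t29: +2.3785
  t30: +1.4332
  t31: +20.3462
  t32: +4.2215
  t33: +8.6874
  t34: +0.4568
  t35: -0.9493
  t36: -1.6712
  t37: +22.0569
  t38: +27.0611
  t39: -0.3078
  t40: +2.0912
  t41: +10.6928
  t42: +0.2604
  t43: +0.2326
  t44: -1.0151
  t45: -0.6390
  t46: +0.9002
  t47: -4.3626
  t48: +12.0540
  t49: +5.3509
  t50: +19.2688
  t51: -0.4950
  t52: +1.7543
  t53: +3.1779
  t54: +2.1565
  t55: +0.4919
  t56: +23.1005
  t57: +5.0414
  t58: +1.2012
  t59: +0.0566
  t60: +15.5889
Σ = +259.1917 → |volume| = 259.19

Directed edges: 180 total, each appears once with its reverse present → watertight.

259.19 WATERTIGHT
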